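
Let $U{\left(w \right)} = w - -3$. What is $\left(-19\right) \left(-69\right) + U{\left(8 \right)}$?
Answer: $1322$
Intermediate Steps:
$U{\left(w \right)} = 3 + w$ ($U{\left(w \right)} = w + 3 = 3 + w$)
$\left(-19\right) \left(-69\right) + U{\left(8 \right)} = \left(-19\right) \left(-69\right) + \left(3 + 8\right) = 1311 + 11 = 1322$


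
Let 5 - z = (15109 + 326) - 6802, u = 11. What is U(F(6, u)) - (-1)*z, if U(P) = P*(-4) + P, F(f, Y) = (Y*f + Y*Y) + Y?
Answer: -9222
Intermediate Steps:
F(f, Y) = Y + Y**2 + Y*f (F(f, Y) = (Y*f + Y**2) + Y = (Y**2 + Y*f) + Y = Y + Y**2 + Y*f)
z = -8628 (z = 5 - ((15109 + 326) - 6802) = 5 - (15435 - 6802) = 5 - 1*8633 = 5 - 8633 = -8628)
U(P) = -3*P (U(P) = -4*P + P = -3*P)
U(F(6, u)) - (-1)*z = -33*(1 + 11 + 6) - (-1)*(-8628) = -33*18 - 1*8628 = -3*198 - 8628 = -594 - 8628 = -9222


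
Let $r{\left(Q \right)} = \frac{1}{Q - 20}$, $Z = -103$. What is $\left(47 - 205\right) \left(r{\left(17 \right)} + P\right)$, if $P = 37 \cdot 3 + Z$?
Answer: $- \frac{3634}{3} \approx -1211.3$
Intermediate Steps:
$r{\left(Q \right)} = \frac{1}{-20 + Q}$
$P = 8$ ($P = 37 \cdot 3 - 103 = 111 - 103 = 8$)
$\left(47 - 205\right) \left(r{\left(17 \right)} + P\right) = \left(47 - 205\right) \left(\frac{1}{-20 + 17} + 8\right) = - 158 \left(\frac{1}{-3} + 8\right) = - 158 \left(- \frac{1}{3} + 8\right) = \left(-158\right) \frac{23}{3} = - \frac{3634}{3}$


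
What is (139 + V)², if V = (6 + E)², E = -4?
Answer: 20449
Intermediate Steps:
V = 4 (V = (6 - 4)² = 2² = 4)
(139 + V)² = (139 + 4)² = 143² = 20449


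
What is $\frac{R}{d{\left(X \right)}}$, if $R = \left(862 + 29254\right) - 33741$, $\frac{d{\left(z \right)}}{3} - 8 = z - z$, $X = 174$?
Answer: $- \frac{3625}{24} \approx -151.04$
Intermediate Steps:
$d{\left(z \right)} = 24$ ($d{\left(z \right)} = 24 + 3 \left(z - z\right) = 24 + 3 \cdot 0 = 24 + 0 = 24$)
$R = -3625$ ($R = 30116 - 33741 = -3625$)
$\frac{R}{d{\left(X \right)}} = - \frac{3625}{24}$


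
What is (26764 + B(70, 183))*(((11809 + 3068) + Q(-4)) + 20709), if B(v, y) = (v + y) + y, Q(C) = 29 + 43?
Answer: 969897600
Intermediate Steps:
Q(C) = 72
B(v, y) = v + 2*y
(26764 + B(70, 183))*(((11809 + 3068) + Q(-4)) + 20709) = (26764 + (70 + 2*183))*(((11809 + 3068) + 72) + 20709) = (26764 + (70 + 366))*((14877 + 72) + 20709) = (26764 + 436)*(14949 + 20709) = 27200*35658 = 969897600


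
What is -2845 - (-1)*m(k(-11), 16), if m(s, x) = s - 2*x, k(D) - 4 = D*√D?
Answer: -2873 - 11*I*√11 ≈ -2873.0 - 36.483*I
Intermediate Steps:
k(D) = 4 + D^(3/2) (k(D) = 4 + D*√D = 4 + D^(3/2))
-2845 - (-1)*m(k(-11), 16) = -2845 - (-1)*((4 + (-11)^(3/2)) - 2*16) = -2845 - (-1)*((4 - 11*I*√11) - 32) = -2845 - (-1)*(-28 - 11*I*√11) = -2845 - (28 + 11*I*√11) = -2845 + (-28 - 11*I*√11) = -2873 - 11*I*√11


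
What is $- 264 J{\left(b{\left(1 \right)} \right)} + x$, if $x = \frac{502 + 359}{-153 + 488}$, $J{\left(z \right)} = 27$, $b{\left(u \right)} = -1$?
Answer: $- \frac{2387019}{335} \approx -7125.4$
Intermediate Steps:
$x = \frac{861}{335} \approx 2.5701$
$- 264 J{\left(b{\left(1 \right)} \right)} + x = \left(-264\right) 27 + \frac{861}{335} = -7128 + \frac{861}{335} = - \frac{2387019}{335}$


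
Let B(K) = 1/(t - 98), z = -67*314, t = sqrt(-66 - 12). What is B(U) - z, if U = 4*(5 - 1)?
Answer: 101844909/4841 - I*sqrt(78)/9682 ≈ 21038.0 - 0.00091218*I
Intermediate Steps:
U = 16 (U = 4*4 = 16)
t = I*sqrt(78) (t = sqrt(-78) = I*sqrt(78) ≈ 8.8318*I)
z = -21038
B(K) = 1/(-98 + I*sqrt(78)) (B(K) = 1/(I*sqrt(78) - 98) = 1/(-98 + I*sqrt(78)))
B(U) - z = (-49/4841 - I*sqrt(78)/9682) - 1*(-21038) = (-49/4841 - I*sqrt(78)/9682) + 21038 = 101844909/4841 - I*sqrt(78)/9682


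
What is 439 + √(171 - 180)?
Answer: 439 + 3*I ≈ 439.0 + 3.0*I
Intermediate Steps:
439 + √(171 - 180) = 439 + √(-9) = 439 + 3*I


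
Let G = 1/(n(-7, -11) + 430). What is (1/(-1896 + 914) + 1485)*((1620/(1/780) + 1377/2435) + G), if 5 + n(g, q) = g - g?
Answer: 190693263657181054/101624725 ≈ 1.8764e+9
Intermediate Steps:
n(g, q) = -5 (n(g, q) = -5 + (g - g) = -5 + 0 = -5)
G = 1/425 (G = 1/(-5 + 430) = 1/425 ≈ 0.0023529)
(1/(-1896 + 914) + 1485)*((1620/(1/780) + 1377/2435) + G) = (1/(-1896 + 914) + 1485)*((1620/(1/780) + 1377/2435) + 1/425) = (1/(-982) + 1485)*((1620/(1/780) + 1377*(1/2435)) + 1/425) = (-1/982 + 1485)*((1620*780 + 1377/2435) + 1/425) = 1458269*((1263600 + 1377/2435) + 1/425)/982 = 1458269*(3076867377/2435 + 1/425)/982 = (1458269/982)*(261533727532/206975) = 190693263657181054/101624725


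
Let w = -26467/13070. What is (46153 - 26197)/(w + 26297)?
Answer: 86941640/114558441 ≈ 0.75893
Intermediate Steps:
w = -26467/13070 (w = -26467*1/13070 = -26467/13070 ≈ -2.0250)
(46153 - 26197)/(w + 26297) = (46153 - 26197)/(-26467/13070 + 26297) = 19956/(343675323/13070) = 19956*(13070/343675323) = 86941640/114558441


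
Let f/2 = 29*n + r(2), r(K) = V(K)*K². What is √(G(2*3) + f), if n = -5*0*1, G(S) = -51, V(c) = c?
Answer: I*√35 ≈ 5.9161*I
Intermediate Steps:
r(K) = K³ (r(K) = K*K² = K³)
n = 0 (n = 0*1 = 0)
f = 16 (f = 2*(29*0 + 2³) = 2*(0 + 8) = 2*8 = 16)
√(G(2*3) + f) = √(-51 + 16) = √(-35) = I*√35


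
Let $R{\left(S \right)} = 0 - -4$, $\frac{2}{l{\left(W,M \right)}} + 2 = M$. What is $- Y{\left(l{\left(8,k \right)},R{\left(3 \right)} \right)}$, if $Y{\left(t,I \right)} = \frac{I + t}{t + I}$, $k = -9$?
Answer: $-1$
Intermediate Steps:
$l{\left(W,M \right)} = \frac{2}{-2 + M}$
$R{\left(S \right)} = 4$ ($R{\left(S \right)} = 0 + 4 = 4$)
$Y{\left(t,I \right)} = 1$ ($Y{\left(t,I \right)} = \frac{I + t}{I + t} = 1$)
$- Y{\left(l{\left(8,k \right)},R{\left(3 \right)} \right)} = \left(-1\right) 1 = -1$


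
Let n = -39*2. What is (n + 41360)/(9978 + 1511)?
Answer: 41282/11489 ≈ 3.5932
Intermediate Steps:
n = -78
(n + 41360)/(9978 + 1511) = (-78 + 41360)/(9978 + 1511) = 41282/11489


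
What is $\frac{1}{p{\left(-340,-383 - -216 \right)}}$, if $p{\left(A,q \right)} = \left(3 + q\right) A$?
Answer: $\frac{1}{55760} \approx 1.7934 \cdot 10^{-5}$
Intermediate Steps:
$p{\left(A,q \right)} = A \left(3 + q\right)$
$\frac{1}{p{\left(-340,-383 - -216 \right)}} = \frac{1}{\left(-340\right) \left(3 - 167\right)} = \frac{1}{\left(-340\right) \left(-164\right)} = \frac{1}{55760}$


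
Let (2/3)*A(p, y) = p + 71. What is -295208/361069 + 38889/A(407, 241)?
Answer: 4609982735/86295491 ≈ 53.421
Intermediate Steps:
A(p, y) = 213/2 + 3*p/2 (A(p, y) = 3*(p + 71)/2 = 3*(71 + p)/2 = 213/2 + 3*p/2)
-295208/361069 + 38889/A(407, 241) = -295208/361069 + 38889/(213/2 + (3/2)*407) = -295208*1/361069 + 38889/(213/2 + 1221/2) = -295208/361069 + 38889/717 = -295208/361069 + 38889*(1/717) = -295208/361069 + 12963/239 = 4609982735/86295491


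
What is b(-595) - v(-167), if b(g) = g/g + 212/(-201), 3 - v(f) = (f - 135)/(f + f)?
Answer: -72187/33567 ≈ -2.1505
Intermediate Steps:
v(f) = 3 - (-135 + f)/(2*f) (v(f) = 3 - (f - 135)/(f + f) = 3 - (-135 + f)/(2*f))
b(g) = -11/201 (b(g) = 1 + 212*(-1/201) = 1 - 212/201 = -11/201)
b(-595) - v(-167) = -11/201 - 5*(27 - 167)/(2*(-167)) = -11/201 - 5*(-1)*(-140)/(2*167) = -11/201 - 1*350/167 = -11/201 - 350/167 = -72187/33567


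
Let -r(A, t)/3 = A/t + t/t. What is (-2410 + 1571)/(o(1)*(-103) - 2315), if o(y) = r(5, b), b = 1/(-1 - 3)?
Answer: 839/8186 ≈ 0.10249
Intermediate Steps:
b = -¼ (b = 1/(-4) = -¼ ≈ -0.25000)
r(A, t) = -3 - 3*A/t (r(A, t) = -3*(A/t + t/t) = -3*(A/t + 1) = -3*(1 + A/t) = -3 - 3*A/t)
o(y) = 57 (o(y) = -3 - 3*5/(-¼) = -3 - 3*5*(-4) = -3 + 60 = 57)
(-2410 + 1571)/(o(1)*(-103) - 2315) = (-2410 + 1571)/(57*(-103) - 2315) = -839/(-5871 - 2315) = -839/(-8186) = -839*(-1/8186) = 839/8186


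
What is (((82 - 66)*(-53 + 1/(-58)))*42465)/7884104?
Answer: -130579875/28579877 ≈ -4.5689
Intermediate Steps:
(((82 - 66)*(-53 + 1/(-58)))*42465)/7884104 = ((16*(-53 - 1/58))*42465)*(1/7884104) = ((16*(-3075/58))*42465)*(1/7884104) = -24600/29*42465*(1/7884104) = -1044639000/29*1/7884104 = -130579875/28579877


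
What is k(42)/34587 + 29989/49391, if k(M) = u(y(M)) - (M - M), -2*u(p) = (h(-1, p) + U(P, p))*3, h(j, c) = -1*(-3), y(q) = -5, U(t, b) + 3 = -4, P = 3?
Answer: 345841963/569428839 ≈ 0.60735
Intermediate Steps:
U(t, b) = -7 (U(t, b) = -3 - 4 = -7)
h(j, c) = 3
u(p) = 6 (u(p) = -(3 - 7)*3/2 = -(-2)*3 = -½*(-12) = 6)
k(M) = 6 (k(M) = 6 - (M - M) = 6 - 1*0 = 6 + 0 = 6)
k(42)/34587 + 29989/49391 = 6/34587 + 29989/49391 = 6*(1/34587) + 29989*(1/49391) = 2/11529 + 29989/49391 = 345841963/569428839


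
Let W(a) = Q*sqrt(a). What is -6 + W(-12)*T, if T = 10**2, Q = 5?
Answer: -6 + 1000*I*sqrt(3) ≈ -6.0 + 1732.1*I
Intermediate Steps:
T = 100
W(a) = 5*sqrt(a)
-6 + W(-12)*T = -6 + (5*sqrt(-12))*100 = -6 + (5*(2*I*sqrt(3)))*100 = -6 + (10*I*sqrt(3))*100 = -6 + 1000*I*sqrt(3)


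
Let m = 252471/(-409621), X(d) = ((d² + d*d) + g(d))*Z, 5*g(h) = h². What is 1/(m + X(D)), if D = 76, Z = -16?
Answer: -2048105/416412140051 ≈ -4.9185e-6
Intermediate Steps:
g(h) = h²/5
X(d) = -176*d²/5 (X(d) = ((d² + d*d) + d²/5)*(-16) = ((d² + d²) + d²/5)*(-16) = (2*d² + d²/5)*(-16) = (11*d²/5)*(-16) = -176*d²/5)
m = -252471/409621 (m = 252471*(-1/409621) = -252471/409621 ≈ -0.61635)
1/(m + X(D)) = 1/(-252471/409621 - 176/5*76²) = 1/(-252471/409621 - 176/5*5776) = 1/(-252471/409621 - 1016576/5) = 1/(-416412140051/2048105) = -2048105/416412140051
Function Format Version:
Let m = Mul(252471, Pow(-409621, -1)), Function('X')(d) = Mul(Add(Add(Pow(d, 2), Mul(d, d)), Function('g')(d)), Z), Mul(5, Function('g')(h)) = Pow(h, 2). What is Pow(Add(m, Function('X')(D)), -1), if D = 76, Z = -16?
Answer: Rational(-2048105, 416412140051) ≈ -4.9185e-6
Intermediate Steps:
Function('g')(h) = Mul(Rational(1, 5), Pow(h, 2))
Function('X')(d) = Mul(Rational(-176, 5), Pow(d, 2)) (Function('X')(d) = Mul(Add(Add(Pow(d, 2), Mul(d, d)), Mul(Rational(1, 5), Pow(d, 2))), -16) = Mul(Add(Add(Pow(d, 2), Pow(d, 2)), Mul(Rational(1, 5), Pow(d, 2))), -16) = Mul(Add(Mul(2, Pow(d, 2)), Mul(Rational(1, 5), Pow(d, 2))), -16) = Mul(Mul(Rational(11, 5), Pow(d, 2)), -16) = Mul(Rational(-176, 5), Pow(d, 2)))
m = Rational(-252471, 409621) (m = Mul(252471, Rational(-1, 409621)) = Rational(-252471, 409621) ≈ -0.61635)
Pow(Add(m, Function('X')(D)), -1) = Pow(Add(Rational(-252471, 409621), Mul(Rational(-176, 5), Pow(76, 2))), -1) = Pow(Add(Rational(-252471, 409621), Mul(Rational(-176, 5), 5776)), -1) = Pow(Add(Rational(-252471, 409621), Rational(-1016576, 5)), -1) = Pow(Rational(-416412140051, 2048105), -1) = Rational(-2048105, 416412140051)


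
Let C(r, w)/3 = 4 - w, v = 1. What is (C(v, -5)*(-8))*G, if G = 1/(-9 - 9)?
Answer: 12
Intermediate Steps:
C(r, w) = 12 - 3*w (C(r, w) = 3*(4 - w) = 12 - 3*w)
G = -1/18 (G = 1/(-18) = -1/18 ≈ -0.055556)
(C(v, -5)*(-8))*G = ((12 - 3*(-5))*(-8))*(-1/18) = ((12 + 15)*(-8))*(-1/18) = (27*(-8))*(-1/18) = -216*(-1/18) = 12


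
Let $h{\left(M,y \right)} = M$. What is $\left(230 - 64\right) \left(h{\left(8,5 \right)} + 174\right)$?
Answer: $30212$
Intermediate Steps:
$\left(230 - 64\right) \left(h{\left(8,5 \right)} + 174\right) = \left(230 - 64\right) \left(8 + 174\right) = \left(230 - 64\right) 182 = 166 \cdot 182 = 30212$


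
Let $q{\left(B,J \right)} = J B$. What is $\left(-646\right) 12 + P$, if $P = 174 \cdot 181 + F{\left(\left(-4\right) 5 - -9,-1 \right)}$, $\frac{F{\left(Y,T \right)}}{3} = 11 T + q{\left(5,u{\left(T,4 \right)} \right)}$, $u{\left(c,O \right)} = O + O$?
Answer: $23829$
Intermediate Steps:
$u{\left(c,O \right)} = 2 O$
$q{\left(B,J \right)} = B J$
$F{\left(Y,T \right)} = 120 + 33 T$ ($F{\left(Y,T \right)} = 3 \left(11 T + 5 \cdot 2 \cdot 4\right) = 3 \left(11 T + 5 \cdot 8\right) = 3 \left(11 T + 40\right) = 3 \left(40 + 11 T\right) = 120 + 33 T$)
$P = 31581$ ($P = 174 \cdot 181 + \left(120 + 33 \left(-1\right)\right) = 31494 + \left(120 - 33\right) = 31494 + 87 = 31581$)
$\left(-646\right) 12 + P = \left(-646\right) 12 + 31581 = -7752 + 31581 = 23829$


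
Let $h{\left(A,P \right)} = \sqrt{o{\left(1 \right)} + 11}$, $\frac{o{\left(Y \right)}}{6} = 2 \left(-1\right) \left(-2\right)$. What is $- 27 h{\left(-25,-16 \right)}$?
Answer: $- 27 \sqrt{35} \approx -159.73$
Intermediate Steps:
$o{\left(Y \right)} = 24$ ($o{\left(Y \right)} = 6 \cdot 2 \left(-1\right) \left(-2\right) = 6 \left(\left(-2\right) \left(-2\right)\right) = 6 \cdot 4 = 24$)
$h{\left(A,P \right)} = \sqrt{35}$ ($h{\left(A,P \right)} = \sqrt{24 + 11} = \sqrt{35}$)
$- 27 h{\left(-25,-16 \right)} = - 27 \sqrt{35}$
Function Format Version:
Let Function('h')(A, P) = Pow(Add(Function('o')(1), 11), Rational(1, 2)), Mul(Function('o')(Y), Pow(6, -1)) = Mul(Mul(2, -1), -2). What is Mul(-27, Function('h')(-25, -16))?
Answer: Mul(-27, Pow(35, Rational(1, 2))) ≈ -159.73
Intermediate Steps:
Function('o')(Y) = 24 (Function('o')(Y) = Mul(6, Mul(Mul(2, -1), -2)) = Mul(6, Mul(-2, -2)) = Mul(6, 4) = 24)
Function('h')(A, P) = Pow(35, Rational(1, 2)) (Function('h')(A, P) = Pow(Add(24, 11), Rational(1, 2)) = Pow(35, Rational(1, 2)))
Mul(-27, Function('h')(-25, -16)) = Mul(-27, Pow(35, Rational(1, 2)))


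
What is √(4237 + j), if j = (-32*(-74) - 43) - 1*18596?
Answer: I*√12034 ≈ 109.7*I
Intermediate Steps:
j = -16271 (j = (2368 - 43) - 18596 = 2325 - 18596 = -16271)
√(4237 + j) = √(4237 - 16271) = √(-12034) = I*√12034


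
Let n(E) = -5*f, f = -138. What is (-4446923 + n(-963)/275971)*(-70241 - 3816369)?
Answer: 4769732467795889230/275971 ≈ 1.7283e+13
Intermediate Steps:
n(E) = 690 (n(E) = -5*(-138) = 690)
(-4446923 + n(-963)/275971)*(-70241 - 3816369) = (-4446923 + 690/275971)*(-70241 - 3816369) = (-4446923 + 690*(1/275971))*(-3886610) = (-4446923 + 690/275971)*(-3886610) = -1227221786543/275971*(-3886610) = 4769732467795889230/275971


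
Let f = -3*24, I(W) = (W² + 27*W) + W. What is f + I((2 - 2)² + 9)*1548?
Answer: 515412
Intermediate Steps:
I(W) = W² + 28*W
f = -72
f + I((2 - 2)² + 9)*1548 = -72 + (((2 - 2)² + 9)*(28 + ((2 - 2)² + 9)))*1548 = -72 + ((0² + 9)*(28 + (0² + 9)))*1548 = -72 + ((0 + 9)*(28 + (0 + 9)))*1548 = -72 + (9*(28 + 9))*1548 = -72 + (9*37)*1548 = -72 + 333*1548 = -72 + 515484 = 515412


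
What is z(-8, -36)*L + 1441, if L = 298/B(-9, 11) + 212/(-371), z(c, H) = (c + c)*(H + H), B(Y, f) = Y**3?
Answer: 176791/567 ≈ 311.80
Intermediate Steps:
z(c, H) = 4*H*c (z(c, H) = (2*c)*(2*H) = 4*H*c)
L = -5002/5103 (L = 298/((-9)**3) + 212/(-371) = 298/(-729) + 212*(-1/371) = 298*(-1/729) - 4/7 = -298/729 - 4/7 = -5002/5103 ≈ -0.98021)
z(-8, -36)*L + 1441 = (4*(-36)*(-8))*(-5002/5103) + 1441 = 1152*(-5002/5103) + 1441 = -640256/567 + 1441 = 176791/567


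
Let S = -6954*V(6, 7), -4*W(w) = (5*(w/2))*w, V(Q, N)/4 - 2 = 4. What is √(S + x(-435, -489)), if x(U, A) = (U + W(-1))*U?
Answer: √361614/4 ≈ 150.34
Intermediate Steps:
V(Q, N) = 24 (V(Q, N) = 8 + 4*4 = 8 + 16 = 24)
W(w) = -5*w²/8 (W(w) = -5*(w/2)*w/4 = -5*w/2*w/4 = -5*w²/8)
x(U, A) = U*(-5/8 + U) (x(U, A) = (U - 5/8*(-1)²)*U = (U - 5/8*1)*U = (U - 5/8)*U = (-5/8 + U)*U = U*(-5/8 + U))
S = -166896 (S = -6954*24 = -166896)
√(S + x(-435, -489)) = √(-166896 + (⅛)*(-435)*(-5 + 8*(-435))) = √(-166896 + (⅛)*(-435)*(-5 - 3480)) = √(-166896 + (⅛)*(-435)*(-3485)) = √(-166896 + 1515975/8) = √(180807/8) = √361614/4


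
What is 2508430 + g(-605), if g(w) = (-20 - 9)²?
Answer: 2509271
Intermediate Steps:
g(w) = 841 (g(w) = (-29)² = 841)
2508430 + g(-605) = 2508430 + 841 = 2509271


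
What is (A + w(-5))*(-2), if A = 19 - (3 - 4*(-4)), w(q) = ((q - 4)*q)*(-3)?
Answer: 270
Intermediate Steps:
w(q) = -3*q*(-4 + q) (w(q) = ((-4 + q)*q)*(-3) = (q*(-4 + q))*(-3) = -3*q*(-4 + q))
A = 0 (A = 19 - (3 + 16) = 19 - 1*19 = 19 - 19 = 0)
(A + w(-5))*(-2) = (0 + 3*(-5)*(4 - 1*(-5)))*(-2) = (0 + 3*(-5)*(4 + 5))*(-2) = (0 + 3*(-5)*9)*(-2) = (0 - 135)*(-2) = -135*(-2) = 270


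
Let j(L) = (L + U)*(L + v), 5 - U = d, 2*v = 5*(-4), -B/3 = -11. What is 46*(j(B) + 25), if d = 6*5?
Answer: 9614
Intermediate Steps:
B = 33 (B = -3*(-11) = 33)
v = -10 (v = (5*(-4))/2 = (½)*(-20) = -10)
d = 30
U = -25 (U = 5 - 1*30 = 5 - 30 = -25)
j(L) = (-25 + L)*(-10 + L) (j(L) = (L - 25)*(L - 10) = (-25 + L)*(-10 + L))
46*(j(B) + 25) = 46*((250 + 33² - 35*33) + 25) = 46*((250 + 1089 - 1155) + 25) = 46*(184 + 25) = 46*209 = 9614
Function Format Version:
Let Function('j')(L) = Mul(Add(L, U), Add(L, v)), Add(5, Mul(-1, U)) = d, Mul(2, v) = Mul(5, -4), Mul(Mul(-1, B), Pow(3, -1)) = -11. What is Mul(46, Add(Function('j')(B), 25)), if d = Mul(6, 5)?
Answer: 9614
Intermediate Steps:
B = 33 (B = Mul(-3, -11) = 33)
v = -10 (v = Mul(Rational(1, 2), Mul(5, -4)) = Mul(Rational(1, 2), -20) = -10)
d = 30
U = -25 (U = Add(5, Mul(-1, 30)) = Add(5, -30) = -25)
Function('j')(L) = Mul(Add(-25, L), Add(-10, L)) (Function('j')(L) = Mul(Add(L, -25), Add(L, -10)) = Mul(Add(-25, L), Add(-10, L)))
Mul(46, Add(Function('j')(B), 25)) = Mul(46, Add(Add(250, Pow(33, 2), Mul(-35, 33)), 25)) = Mul(46, Add(Add(250, 1089, -1155), 25)) = Mul(46, Add(184, 25)) = Mul(46, 209) = 9614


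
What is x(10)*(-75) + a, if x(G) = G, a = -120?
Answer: -870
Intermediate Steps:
x(10)*(-75) + a = 10*(-75) - 120 = -750 - 120 = -870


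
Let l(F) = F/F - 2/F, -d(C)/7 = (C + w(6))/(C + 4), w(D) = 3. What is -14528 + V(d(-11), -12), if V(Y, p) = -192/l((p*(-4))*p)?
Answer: -4253888/289 ≈ -14719.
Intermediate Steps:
d(C) = -7*(3 + C)/(4 + C) (d(C) = -7*(C + 3)/(C + 4) = -7*(3 + C)/(4 + C))
l(F) = 1 - 2/F
V(Y, p) = 768*p²/(-2 - 4*p²) (V(Y, p) = -192*(-4*p²/(-2 + (p*(-4))*p)) = -192*(-4*p²/(-2 + (-4*p)*p)) = -192*(-4*p²/(-2 - 4*p²)) = -(-768)*p²/(-2 - 4*p²) = 768*p²/(-2 - 4*p²))
-14528 + V(d(-11), -12) = -14528 - 384*(-12)²/(1 + 2*(-12)²) = -14528 - 384*144/(1 + 2*144) = -14528 - 384*144/(1 + 288) = -14528 - 384*144/289 = -14528 - 384*144*1/289 = -14528 - 55296/289 = -4253888/289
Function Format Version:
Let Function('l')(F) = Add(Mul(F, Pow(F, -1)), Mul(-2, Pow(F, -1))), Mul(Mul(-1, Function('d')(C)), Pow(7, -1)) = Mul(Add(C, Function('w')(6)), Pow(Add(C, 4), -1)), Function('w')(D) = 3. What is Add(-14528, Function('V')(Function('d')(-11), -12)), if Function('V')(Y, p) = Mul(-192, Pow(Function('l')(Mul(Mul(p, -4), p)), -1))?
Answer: Rational(-4253888, 289) ≈ -14719.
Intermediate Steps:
Function('d')(C) = Mul(-7, Pow(Add(4, C), -1), Add(3, C)) (Function('d')(C) = Mul(-7, Mul(Add(C, 3), Pow(Add(C, 4), -1))) = Mul(-7, Mul(Add(3, C), Pow(Add(4, C), -1))) = Mul(-7, Mul(Pow(Add(4, C), -1), Add(3, C))) = Mul(-7, Pow(Add(4, C), -1), Add(3, C)))
Function('l')(F) = Add(1, Mul(-2, Pow(F, -1)))
Function('V')(Y, p) = Mul(768, Pow(p, 2), Pow(Add(-2, Mul(-4, Pow(p, 2))), -1)) (Function('V')(Y, p) = Mul(-192, Pow(Mul(Pow(Mul(Mul(p, -4), p), -1), Add(-2, Mul(Mul(p, -4), p))), -1)) = Mul(-192, Pow(Mul(Pow(Mul(Mul(-4, p), p), -1), Add(-2, Mul(Mul(-4, p), p))), -1)) = Mul(-192, Pow(Mul(Pow(Mul(-4, Pow(p, 2)), -1), Add(-2, Mul(-4, Pow(p, 2)))), -1)) = Mul(-192, Pow(Mul(Mul(Rational(-1, 4), Pow(p, -2)), Add(-2, Mul(-4, Pow(p, 2)))), -1)) = Mul(-192, Pow(Mul(Rational(-1, 4), Pow(p, -2), Add(-2, Mul(-4, Pow(p, 2)))), -1)) = Mul(-192, Mul(-4, Pow(p, 2), Pow(Add(-2, Mul(-4, Pow(p, 2))), -1))) = Mul(768, Pow(p, 2), Pow(Add(-2, Mul(-4, Pow(p, 2))), -1)))
Add(-14528, Function('V')(Function('d')(-11), -12)) = Add(-14528, Mul(-384, Pow(-12, 2), Pow(Add(1, Mul(2, Pow(-12, 2))), -1))) = Add(-14528, Mul(-384, 144, Pow(Add(1, Mul(2, 144)), -1))) = Add(-14528, Mul(-384, 144, Pow(Add(1, 288), -1))) = Add(-14528, Mul(-384, 144, Pow(289, -1))) = Add(-14528, Mul(-384, 144, Rational(1, 289))) = Add(-14528, Rational(-55296, 289)) = Rational(-4253888, 289)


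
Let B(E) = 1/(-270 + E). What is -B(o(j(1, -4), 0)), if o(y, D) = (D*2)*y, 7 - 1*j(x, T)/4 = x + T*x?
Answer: 1/270 ≈ 0.0037037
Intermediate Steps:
j(x, T) = 28 - 4*x - 4*T*x (j(x, T) = 28 - 4*(x + T*x) = 28 + (-4*x - 4*T*x) = 28 - 4*x - 4*T*x)
o(y, D) = 2*D*y (o(y, D) = (2*D)*y = 2*D*y)
-B(o(j(1, -4), 0)) = -1/(-270 + 2*0*(28 - 4*1 - 4*(-4)*1)) = -1/(-270 + 2*0*(28 - 4 + 16)) = -1/(-270 + 2*0*40) = -1/(-270 + 0) = -1/(-270) = -1*(-1/270) = 1/270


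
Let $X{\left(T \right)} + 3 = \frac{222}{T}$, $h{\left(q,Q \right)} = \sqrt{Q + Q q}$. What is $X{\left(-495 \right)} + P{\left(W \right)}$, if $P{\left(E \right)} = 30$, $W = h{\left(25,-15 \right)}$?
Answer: $\frac{4381}{165} \approx 26.552$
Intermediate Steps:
$W = i \sqrt{390}$ ($W = \sqrt{- 15 \left(1 + 25\right)} = \sqrt{\left(-15\right) 26} = \sqrt{-390} = i \sqrt{390} \approx 19.748 i$)
$X{\left(T \right)} = -3 + \frac{222}{T}$
$X{\left(-495 \right)} + P{\left(W \right)} = \left(-3 + \frac{222}{-495}\right) + 30 = \left(-3 + 222 \left(- \frac{1}{495}\right)\right) + 30 = \left(-3 - \frac{74}{165}\right) + 30 = - \frac{569}{165} + 30 = \frac{4381}{165}$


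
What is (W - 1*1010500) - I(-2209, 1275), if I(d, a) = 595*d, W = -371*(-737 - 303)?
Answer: 689695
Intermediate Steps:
W = 385840 (W = -371*(-1040) = 385840)
(W - 1*1010500) - I(-2209, 1275) = (385840 - 1*1010500) - 595*(-2209) = (385840 - 1010500) - 1*(-1314355) = -624660 + 1314355 = 689695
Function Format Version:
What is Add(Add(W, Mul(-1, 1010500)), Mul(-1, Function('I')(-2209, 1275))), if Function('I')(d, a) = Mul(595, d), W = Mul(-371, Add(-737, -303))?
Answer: 689695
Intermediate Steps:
W = 385840 (W = Mul(-371, -1040) = 385840)
Add(Add(W, Mul(-1, 1010500)), Mul(-1, Function('I')(-2209, 1275))) = Add(Add(385840, Mul(-1, 1010500)), Mul(-1, Mul(595, -2209))) = Add(Add(385840, -1010500), Mul(-1, -1314355)) = Add(-624660, 1314355) = 689695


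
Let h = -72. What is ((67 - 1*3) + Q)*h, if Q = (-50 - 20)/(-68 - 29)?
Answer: -452016/97 ≈ -4660.0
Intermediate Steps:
Q = 70/97 (Q = -70/(-97) = -70*(-1/97) = 70/97 ≈ 0.72165)
((67 - 1*3) + Q)*h = ((67 - 1*3) + 70/97)*(-72) = ((67 - 3) + 70/97)*(-72) = (64 + 70/97)*(-72) = (6278/97)*(-72) = -452016/97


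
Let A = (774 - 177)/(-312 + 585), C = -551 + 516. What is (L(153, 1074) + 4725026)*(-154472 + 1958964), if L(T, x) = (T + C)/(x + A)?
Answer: 835003377623926032/97933 ≈ 8.5263e+12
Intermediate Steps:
C = -35
A = 199/91 (A = 597/273 = 597*(1/273) = 199/91 ≈ 2.1868)
L(T, x) = (-35 + T)/(199/91 + x) (L(T, x) = (T - 35)/(x + 199/91) = (-35 + T)/(199/91 + x))
(L(153, 1074) + 4725026)*(-154472 + 1958964) = (91*(-35 + 153)/(199 + 91*1074) + 4725026)*(-154472 + 1958964) = (91*118/(199 + 97734) + 4725026)*1804492 = (91*118/97933 + 4725026)*1804492 = (91*(1/97933)*118 + 4725026)*1804492 = (10738/97933 + 4725026)*1804492 = (462735981996/97933)*1804492 = 835003377623926032/97933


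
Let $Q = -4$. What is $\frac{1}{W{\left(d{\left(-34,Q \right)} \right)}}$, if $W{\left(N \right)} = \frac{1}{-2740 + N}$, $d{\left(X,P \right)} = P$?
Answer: $-2744$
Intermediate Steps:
$\frac{1}{W{\left(d{\left(-34,Q \right)} \right)}} = \frac{1}{\frac{1}{-2740 - 4}} = \frac{1}{\frac{1}{-2744}} = \frac{1}{- \frac{1}{2744}} = -2744$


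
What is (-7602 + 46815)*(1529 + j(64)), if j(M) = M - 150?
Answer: 56584359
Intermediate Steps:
j(M) = -150 + M
(-7602 + 46815)*(1529 + j(64)) = (-7602 + 46815)*(1529 + (-150 + 64)) = 39213*(1529 - 86) = 39213*1443 = 56584359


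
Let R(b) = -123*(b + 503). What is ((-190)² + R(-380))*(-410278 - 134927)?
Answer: -11433494055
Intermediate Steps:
R(b) = -61869 - 123*b (R(b) = -123*(503 + b) = -61869 - 123*b)
((-190)² + R(-380))*(-410278 - 134927) = ((-190)² + (-61869 - 123*(-380)))*(-410278 - 134927) = (36100 + (-61869 + 46740))*(-545205) = (36100 - 15129)*(-545205) = 20971*(-545205) = -11433494055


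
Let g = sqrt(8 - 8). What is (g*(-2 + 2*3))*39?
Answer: 0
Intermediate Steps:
g = 0 (g = sqrt(0) = 0)
(g*(-2 + 2*3))*39 = (0*(-2 + 2*3))*39 = (0*(-2 + 6))*39 = (0*4)*39 = 0*39 = 0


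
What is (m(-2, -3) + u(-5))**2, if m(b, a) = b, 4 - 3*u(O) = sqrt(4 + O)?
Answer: (2 + I)**2/9 ≈ 0.33333 + 0.44444*I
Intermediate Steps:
u(O) = 4/3 - sqrt(4 + O)/3
(m(-2, -3) + u(-5))**2 = (-2 + (4/3 - sqrt(4 - 5)/3))**2 = (-2 + (4/3 - I/3))**2 = (-2/3 - I/3)**2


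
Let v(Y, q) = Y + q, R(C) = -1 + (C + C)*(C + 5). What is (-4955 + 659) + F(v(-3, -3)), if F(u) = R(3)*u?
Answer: -4578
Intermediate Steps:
R(C) = -1 + 2*C*(5 + C) (R(C) = -1 + (2*C)*(5 + C) = -1 + 2*C*(5 + C))
F(u) = 47*u (F(u) = (-1 + 2*3² + 10*3)*u = (-1 + 2*9 + 30)*u = (-1 + 18 + 30)*u = 47*u)
(-4955 + 659) + F(v(-3, -3)) = (-4955 + 659) + 47*(-3 - 3) = -4296 + 47*(-6) = -4296 - 282 = -4578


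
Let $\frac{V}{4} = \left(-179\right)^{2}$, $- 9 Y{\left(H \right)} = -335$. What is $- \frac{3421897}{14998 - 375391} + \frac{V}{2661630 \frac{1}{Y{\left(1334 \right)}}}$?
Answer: $\frac{3248128841347}{287769846177} \approx 11.287$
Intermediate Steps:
$Y{\left(H \right)} = \frac{335}{9}$ ($Y{\left(H \right)} = \left(- \frac{1}{9}\right) \left(-335\right) = \frac{335}{9}$)
$V = 128164$ ($V = 4 \left(-179\right)^{2} = 4 \cdot 32041 = 128164$)
$- \frac{3421897}{14998 - 375391} + \frac{V}{2661630 \frac{1}{Y{\left(1334 \right)}}} = - \frac{3421897}{14998 - 375391} + \frac{128164}{2661630 \frac{1}{\frac{335}{9}}} = - \frac{3421897}{-360393} + \frac{128164}{2661630 \cdot \frac{9}{335}} = \left(-3421897\right) \left(- \frac{1}{360393}\right) + \frac{128164}{\frac{4790934}{67}} = \frac{3421897}{360393} + 128164 \cdot \frac{67}{4790934} = \frac{3421897}{360393} + \frac{4293494}{2395467} = \frac{3248128841347}{287769846177}$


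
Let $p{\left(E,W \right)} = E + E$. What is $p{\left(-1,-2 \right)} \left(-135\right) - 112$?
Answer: $158$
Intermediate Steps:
$p{\left(E,W \right)} = 2 E$
$p{\left(-1,-2 \right)} \left(-135\right) - 112 = 2 \left(-1\right) \left(-135\right) - 112 = \left(-2\right) \left(-135\right) - 112 = 270 - 112 = 158$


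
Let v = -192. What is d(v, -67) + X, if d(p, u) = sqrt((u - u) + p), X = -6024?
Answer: -6024 + 8*I*sqrt(3) ≈ -6024.0 + 13.856*I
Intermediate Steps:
d(p, u) = sqrt(p) (d(p, u) = sqrt(0 + p) = sqrt(p))
d(v, -67) + X = sqrt(-192) - 6024 = 8*I*sqrt(3) - 6024 = -6024 + 8*I*sqrt(3)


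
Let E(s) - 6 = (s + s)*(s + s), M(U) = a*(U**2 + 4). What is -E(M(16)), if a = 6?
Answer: -9734406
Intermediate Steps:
M(U) = 24 + 6*U**2 (M(U) = 6*(U**2 + 4) = 6*(4 + U**2) = 24 + 6*U**2)
E(s) = 6 + 4*s**2 (E(s) = 6 + (s + s)*(s + s) = 6 + (2*s)*(2*s) = 6 + 4*s**2)
-E(M(16)) = -(6 + 4*(24 + 6*16**2)**2) = -(6 + 4*(24 + 6*256)**2) = -(6 + 4*(24 + 1536)**2) = -(6 + 4*1560**2) = -(6 + 4*2433600) = -(6 + 9734400) = -1*9734406 = -9734406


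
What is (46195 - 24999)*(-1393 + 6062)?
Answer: 98964124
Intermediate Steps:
(46195 - 24999)*(-1393 + 6062) = 21196*4669 = 98964124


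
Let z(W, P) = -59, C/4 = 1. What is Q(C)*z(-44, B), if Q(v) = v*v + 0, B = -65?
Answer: -944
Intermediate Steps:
C = 4 (C = 4*1 = 4)
Q(v) = v² (Q(v) = v² + 0 = v²)
Q(C)*z(-44, B) = 4²*(-59) = 16*(-59) = -944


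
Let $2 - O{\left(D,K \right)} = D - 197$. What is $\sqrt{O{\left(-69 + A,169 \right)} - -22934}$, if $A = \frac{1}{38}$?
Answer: $\frac{5 \sqrt{1340146}}{38} \approx 152.32$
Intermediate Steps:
$A = \frac{1}{38} \approx 0.026316$
$O{\left(D,K \right)} = 199 - D$ ($O{\left(D,K \right)} = 2 - \left(D - 197\right) = 2 - \left(-197 + D\right) = 199 - D$)
$\sqrt{O{\left(-69 + A,169 \right)} - -22934} = \sqrt{\left(199 - \left(-69 + \frac{1}{38}\right)\right) - -22934} = \sqrt{\left(199 - - \frac{2621}{38}\right) + \left(3283 + 19651\right)} = \sqrt{\left(199 + \frac{2621}{38}\right) + 22934} = \sqrt{\frac{10183}{38} + 22934} = \sqrt{\frac{881675}{38}} = \frac{5 \sqrt{1340146}}{38}$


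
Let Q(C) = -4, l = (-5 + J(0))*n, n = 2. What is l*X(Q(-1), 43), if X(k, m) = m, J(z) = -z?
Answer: -430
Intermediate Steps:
l = -10 (l = (-5 - 1*0)*2 = (-5 + 0)*2 = -5*2 = -10)
l*X(Q(-1), 43) = -10*43 = -430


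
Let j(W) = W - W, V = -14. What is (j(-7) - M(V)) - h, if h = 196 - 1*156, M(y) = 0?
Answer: -40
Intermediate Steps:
j(W) = 0
h = 40 (h = 196 - 156 = 40)
(j(-7) - M(V)) - h = (0 - 1*0) - 1*40 = (0 + 0) - 40 = 0 - 40 = -40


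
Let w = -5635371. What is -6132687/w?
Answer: 2044229/1878457 ≈ 1.0882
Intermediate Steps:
-6132687/w = -6132687/(-5635371) = -6132687*(-1/5635371) = 2044229/1878457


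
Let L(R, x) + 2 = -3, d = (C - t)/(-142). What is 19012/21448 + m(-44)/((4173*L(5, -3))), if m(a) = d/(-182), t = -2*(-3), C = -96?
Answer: 15255861828/17210585665 ≈ 0.88642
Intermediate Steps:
t = 6
d = 51/71 (d = (-96 - 1*6)/(-142) = (-96 - 6)*(-1/142) = -102*(-1/142) = 51/71 ≈ 0.71831)
L(R, x) = -5 (L(R, x) = -2 - 3 = -5)
m(a) = -51/12922 (m(a) = (51/71)/(-182) = (51/71)*(-1/182) = -51/12922)
19012/21448 + m(-44)/((4173*L(5, -3))) = 19012/21448 - 51/(12922*(4173*(-5))) = 19012*(1/21448) - 51/12922/(-20865) = 679/766 - 51/12922*(-1/20865) = 679/766 + 17/89872510 = 15255861828/17210585665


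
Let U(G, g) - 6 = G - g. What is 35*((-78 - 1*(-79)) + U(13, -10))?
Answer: 1050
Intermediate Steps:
U(G, g) = 6 + G - g (U(G, g) = 6 + (G - g) = 6 + G - g)
35*((-78 - 1*(-79)) + U(13, -10)) = 35*((-78 - 1*(-79)) + (6 + 13 - 1*(-10))) = 35*((-78 + 79) + (6 + 13 + 10)) = 35*(1 + 29) = 35*30 = 1050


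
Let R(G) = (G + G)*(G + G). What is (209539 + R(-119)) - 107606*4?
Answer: -164241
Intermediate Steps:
R(G) = 4*G**2 (R(G) = (2*G)*(2*G) = 4*G**2)
(209539 + R(-119)) - 107606*4 = (209539 + 4*(-119)**2) - 107606*4 = (209539 + 4*14161) - 430424 = (209539 + 56644) - 430424 = 266183 - 430424 = -164241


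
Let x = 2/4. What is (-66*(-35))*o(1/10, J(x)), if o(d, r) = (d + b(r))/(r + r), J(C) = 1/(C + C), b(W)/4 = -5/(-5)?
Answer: 9471/2 ≈ 4735.5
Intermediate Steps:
b(W) = 4 (b(W) = 4*(-5/(-5)) = 4*(-5*(-⅕)) = 4*1 = 4)
x = ½ (x = 2*(¼) = ½ ≈ 0.50000)
J(C) = 1/(2*C)
o(d, r) = (4 + d)/(2*r) (o(d, r) = (d + 4)/(r + r) = (4 + d)/((2*r)) = (4 + d)*(1/(2*r)) = (4 + d)/(2*r))
(-66*(-35))*o(1/10, J(x)) = (-66*(-35))*((4 + 1/10)/(2*((1/(2*(½)))))) = 2310*((4 + ⅒)/(2*(((½)*2)))) = 2310*((½)*(41/10)/1) = 2310*((½)*1*(41/10)) = 2310*(41/20) = 9471/2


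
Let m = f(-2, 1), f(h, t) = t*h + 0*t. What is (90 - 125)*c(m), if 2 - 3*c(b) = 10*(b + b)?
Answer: -490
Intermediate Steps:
f(h, t) = h*t (f(h, t) = h*t + 0 = h*t)
m = -2 (m = -2*1 = -2)
c(b) = ⅔ - 20*b/3 (c(b) = ⅔ - 10*(b + b)/3 = ⅔ - 10*2*b/3 = ⅔ - 20*b/3)
(90 - 125)*c(m) = (90 - 125)*(⅔ - 20/3*(-2)) = -35*(⅔ + 40/3) = -35*14 = -490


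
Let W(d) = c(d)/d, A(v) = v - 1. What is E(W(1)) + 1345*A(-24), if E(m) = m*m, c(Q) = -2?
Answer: -33621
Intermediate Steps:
A(v) = -1 + v
W(d) = -2/d
E(m) = m²
E(W(1)) + 1345*A(-24) = (-2/1)² + 1345*(-1 - 24) = (-2*1)² + 1345*(-25) = (-2)² - 33625 = 4 - 33625 = -33621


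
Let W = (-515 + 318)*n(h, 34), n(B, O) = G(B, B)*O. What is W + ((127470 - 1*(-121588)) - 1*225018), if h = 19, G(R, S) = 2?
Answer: 10644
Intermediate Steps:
n(B, O) = 2*O
W = -13396 (W = (-515 + 318)*(2*34) = -197*68 = -13396)
W + ((127470 - 1*(-121588)) - 1*225018) = -13396 + ((127470 - 1*(-121588)) - 1*225018) = -13396 + ((127470 + 121588) - 225018) = -13396 + (249058 - 225018) = -13396 + 24040 = 10644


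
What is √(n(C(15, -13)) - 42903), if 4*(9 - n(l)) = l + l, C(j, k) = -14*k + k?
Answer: I*√171914/2 ≈ 207.31*I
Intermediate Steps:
C(j, k) = -13*k
n(l) = 9 - l/2 (n(l) = 9 - (l + l)/4 = 9 - l/2)
√(n(C(15, -13)) - 42903) = √((9 - (-13)*(-13)/2) - 42903) = √((9 - ½*169) - 42903) = √((9 - 169/2) - 42903) = √(-151/2 - 42903) = √(-85957/2) = I*√171914/2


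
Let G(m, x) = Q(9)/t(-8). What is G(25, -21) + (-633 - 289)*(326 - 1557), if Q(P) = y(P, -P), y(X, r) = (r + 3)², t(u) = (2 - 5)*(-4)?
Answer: 1134985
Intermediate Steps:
t(u) = 12 (t(u) = -3*(-4) = 12)
y(X, r) = (3 + r)²
Q(P) = (3 - P)²
G(m, x) = 3 (G(m, x) = (-3 + 9)²/12 = 6²*(1/12) = 36*(1/12) = 3)
G(25, -21) + (-633 - 289)*(326 - 1557) = 3 + (-633 - 289)*(326 - 1557) = 3 - 922*(-1231) = 3 + 1134982 = 1134985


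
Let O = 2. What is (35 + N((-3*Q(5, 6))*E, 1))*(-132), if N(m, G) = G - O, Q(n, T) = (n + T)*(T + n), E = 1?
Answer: -4488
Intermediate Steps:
Q(n, T) = (T + n)**2 (Q(n, T) = (T + n)*(T + n) = (T + n)**2)
N(m, G) = -2 + G (N(m, G) = G - 1*2 = G - 2 = -2 + G)
(35 + N((-3*Q(5, 6))*E, 1))*(-132) = (35 + (-2 + 1))*(-132) = (35 - 1)*(-132) = 34*(-132) = -4488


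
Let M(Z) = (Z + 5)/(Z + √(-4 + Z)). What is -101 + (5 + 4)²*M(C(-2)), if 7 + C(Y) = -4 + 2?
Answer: -3289/47 + 162*I*√13/47 ≈ -69.979 + 12.428*I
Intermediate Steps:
C(Y) = -9 (C(Y) = -7 + (-4 + 2) = -7 - 2 = -9)
M(Z) = (5 + Z)/(Z + √(-4 + Z))
-101 + (5 + 4)²*M(C(-2)) = -101 + (5 + 4)²*((5 - 9)/(-9 + √(-4 - 9))) = -101 + 9²*(-4/(-9 + √(-13))) = -101 + 81*(-4/(-9 + I*√13)) = -101 - 324/(-9 + I*√13)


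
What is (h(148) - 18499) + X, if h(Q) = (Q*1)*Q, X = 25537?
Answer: 28942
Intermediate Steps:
h(Q) = Q² (h(Q) = Q*Q = Q²)
(h(148) - 18499) + X = (148² - 18499) + 25537 = (21904 - 18499) + 25537 = 3405 + 25537 = 28942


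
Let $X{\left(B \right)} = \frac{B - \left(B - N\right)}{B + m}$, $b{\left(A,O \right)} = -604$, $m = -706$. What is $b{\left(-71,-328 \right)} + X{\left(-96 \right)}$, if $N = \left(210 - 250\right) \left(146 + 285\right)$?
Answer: $- \frac{233584}{401} \approx -582.5$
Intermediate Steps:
$N = -17240$ ($N = \left(-40\right) 431 = -17240$)
$X{\left(B \right)} = - \frac{17240}{-706 + B}$ ($X{\left(B \right)} = \frac{B - \left(17240 + B\right)}{B - 706} = - \frac{17240}{-706 + B}$)
$b{\left(-71,-328 \right)} + X{\left(-96 \right)} = -604 - \frac{17240}{-706 - 96} = -604 - \frac{17240}{-802} = -604 - - \frac{8620}{401} = -604 + \frac{8620}{401} = - \frac{233584}{401}$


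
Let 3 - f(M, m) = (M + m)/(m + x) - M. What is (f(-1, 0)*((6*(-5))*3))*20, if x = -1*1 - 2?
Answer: -3000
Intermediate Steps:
x = -3 (x = -1 - 2 = -3)
f(M, m) = 3 + M - (M + m)/(-3 + m) (f(M, m) = 3 - ((M + m)/(m - 3) - M) = 3 - ((M + m)/(-3 + m) - M) = 3 - (-M + (M + m)/(-3 + m)) = 3 + (M - (M + m)/(-3 + m)) = 3 + M - (M + m)/(-3 + m))
(f(-1, 0)*((6*(-5))*3))*20 = (((-9 - 4*(-1) + 2*0 - 1*0)/(-3 + 0))*((6*(-5))*3))*20 = (((-9 + 4 + 0 + 0)/(-3))*(-30*3))*20 = (-⅓*(-5)*(-90))*20 = ((5/3)*(-90))*20 = -150*20 = -3000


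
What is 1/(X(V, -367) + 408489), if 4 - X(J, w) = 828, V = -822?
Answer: 1/407665 ≈ 2.4530e-6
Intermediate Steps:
X(J, w) = -824 (X(J, w) = 4 - 1*828 = 4 - 828 = -824)
1/(X(V, -367) + 408489) = 1/(-824 + 408489) = 1/407665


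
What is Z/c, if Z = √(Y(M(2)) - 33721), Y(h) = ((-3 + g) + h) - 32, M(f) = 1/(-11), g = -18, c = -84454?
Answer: -I*√4086665/928994 ≈ -0.0021761*I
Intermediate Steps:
M(f) = -1/11 (M(f) = 1*(-1/11) = -1/11)
Y(h) = -53 + h (Y(h) = ((-3 - 18) + h) - 32 = (-21 + h) - 32 = -53 + h)
Z = I*√4086665/11 (Z = √((-53 - 1/11) - 33721) = √(-584/11 - 33721) = √(-371515/11) = I*√4086665/11 ≈ 183.78*I)
Z/c = (I*√4086665/11)/(-84454) = (I*√4086665/11)*(-1/84454) = -I*√4086665/928994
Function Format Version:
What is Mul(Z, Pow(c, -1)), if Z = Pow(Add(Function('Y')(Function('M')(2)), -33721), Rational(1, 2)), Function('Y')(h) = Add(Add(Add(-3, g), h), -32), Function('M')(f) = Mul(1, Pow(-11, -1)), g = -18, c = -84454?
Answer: Mul(Rational(-1, 928994), I, Pow(4086665, Rational(1, 2))) ≈ Mul(-0.0021761, I)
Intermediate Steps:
Function('M')(f) = Rational(-1, 11) (Function('M')(f) = Mul(1, Rational(-1, 11)) = Rational(-1, 11))
Function('Y')(h) = Add(-53, h) (Function('Y')(h) = Add(Add(Add(-3, -18), h), -32) = Add(Add(-21, h), -32) = Add(-53, h))
Z = Mul(Rational(1, 11), I, Pow(4086665, Rational(1, 2))) (Z = Pow(Add(Add(-53, Rational(-1, 11)), -33721), Rational(1, 2)) = Pow(Add(Rational(-584, 11), -33721), Rational(1, 2)) = Pow(Rational(-371515, 11), Rational(1, 2)) = Mul(Rational(1, 11), I, Pow(4086665, Rational(1, 2))) ≈ Mul(183.78, I))
Mul(Z, Pow(c, -1)) = Mul(Mul(Rational(1, 11), I, Pow(4086665, Rational(1, 2))), Pow(-84454, -1)) = Mul(Mul(Rational(1, 11), I, Pow(4086665, Rational(1, 2))), Rational(-1, 84454)) = Mul(Rational(-1, 928994), I, Pow(4086665, Rational(1, 2)))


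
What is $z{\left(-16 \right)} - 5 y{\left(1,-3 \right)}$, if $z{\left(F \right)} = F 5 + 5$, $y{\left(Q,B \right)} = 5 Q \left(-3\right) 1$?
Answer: $0$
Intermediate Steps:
$y{\left(Q,B \right)} = - 15 Q$ ($y{\left(Q,B \right)} = 5 \left(- 3 Q\right) 1 = - 15 Q 1 = - 15 Q$)
$z{\left(F \right)} = 5 + 5 F$ ($z{\left(F \right)} = 5 F + 5 = 5 + 5 F$)
$z{\left(-16 \right)} - 5 y{\left(1,-3 \right)} = \left(5 + 5 \left(-16\right)\right) - 5 \left(\left(-15\right) 1\right) = \left(5 - 80\right) - 5 \left(-15\right) = -75 - -75 = -75 + 75 = 0$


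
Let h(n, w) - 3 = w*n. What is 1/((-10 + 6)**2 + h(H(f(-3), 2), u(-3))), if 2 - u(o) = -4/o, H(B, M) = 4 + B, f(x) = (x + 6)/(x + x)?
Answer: 3/64 ≈ 0.046875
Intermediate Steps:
f(x) = (6 + x)/(2*x) (f(x) = (6 + x)/((2*x)) = (6 + x)*(1/(2*x)) = (6 + x)/(2*x))
u(o) = 2 + 4/o (u(o) = 2 - (-4)/o = 2 + 4/o)
h(n, w) = 3 + n*w (h(n, w) = 3 + w*n = 3 + n*w)
1/((-10 + 6)**2 + h(H(f(-3), 2), u(-3))) = 1/((-10 + 6)**2 + (3 + (4 + (1/2)*(6 - 3)/(-3))*(2 + 4/(-3)))) = 1/((-4)**2 + (3 + (4 + (1/2)*(-1/3)*3)*(2 + 4*(-1/3)))) = 1/(16 + (3 + (4 - 1/2)*(2 - 4/3))) = 1/(16 + (3 + (7/2)*(2/3))) = 1/(16 + (3 + 7/3)) = 1/(16 + 16/3) = 1/(64/3) = 3/64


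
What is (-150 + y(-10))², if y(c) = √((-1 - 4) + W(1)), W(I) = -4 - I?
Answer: (150 - I*√10)² ≈ 22490.0 - 948.68*I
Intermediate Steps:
y(c) = I*√10 (y(c) = √((-1 - 4) + (-4 - 1*1)) = √(-5 + (-4 - 1)) = √(-5 - 5) = √(-10) = I*√10)
(-150 + y(-10))² = (-150 + I*√10)²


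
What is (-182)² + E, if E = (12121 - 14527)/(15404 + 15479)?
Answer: 1022966086/30883 ≈ 33124.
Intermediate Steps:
E = -2406/30883 ≈ -0.077907
(-182)² + E = (-182)² - 2406/30883 = 33124 - 2406/30883 = 1022966086/30883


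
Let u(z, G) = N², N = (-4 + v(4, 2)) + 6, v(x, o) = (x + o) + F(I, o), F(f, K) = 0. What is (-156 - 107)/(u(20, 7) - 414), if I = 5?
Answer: 263/350 ≈ 0.75143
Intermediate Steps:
v(x, o) = o + x (v(x, o) = (x + o) + 0 = (o + x) + 0 = o + x)
N = 8 (N = (-4 + (2 + 4)) + 6 = (-4 + 6) + 6 = 2 + 6 = 8)
u(z, G) = 64 (u(z, G) = 8² = 64)
(-156 - 107)/(u(20, 7) - 414) = (-156 - 107)/(64 - 414) = -263/(-350) = -263*(-1/350) = 263/350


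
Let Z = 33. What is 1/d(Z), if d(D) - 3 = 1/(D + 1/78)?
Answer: 2575/7803 ≈ 0.33000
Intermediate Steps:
d(D) = 3 + 1/(1/78 + D) (d(D) = 3 + 1/(D + 1/78) = 3 + 1/(1/78 + D))
1/d(Z) = 1/(9*(9 + 26*33)/(1 + 78*33)) = 1/(9*(9 + 858)/(1 + 2574)) = 1/(9*867/2575) = 1/(9*(1/2575)*867) = 1/(7803/2575) = 2575/7803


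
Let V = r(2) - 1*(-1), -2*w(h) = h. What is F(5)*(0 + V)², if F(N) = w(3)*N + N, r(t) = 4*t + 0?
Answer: -405/2 ≈ -202.50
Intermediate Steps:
r(t) = 4*t
w(h) = -h/2
V = 9 (V = 4*2 - 1*(-1) = 8 + 1 = 9)
F(N) = -N/2 (F(N) = (-½*3)*N + N = -3*N/2 + N = -N/2)
F(5)*(0 + V)² = (-½*5)*(0 + 9)² = -5/2*9² = -5/2*81 = -405/2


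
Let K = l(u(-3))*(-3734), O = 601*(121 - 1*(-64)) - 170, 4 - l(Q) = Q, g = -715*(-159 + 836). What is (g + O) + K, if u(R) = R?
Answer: -399178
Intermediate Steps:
g = -484055 (g = -715*677 = -484055)
l(Q) = 4 - Q
O = 111015 (O = 601*(121 + 64) - 170 = 601*185 - 170 = 111185 - 170 = 111015)
K = -26138 (K = (4 - 1*(-3))*(-3734) = (4 + 3)*(-3734) = 7*(-3734) = -26138)
(g + O) + K = (-484055 + 111015) - 26138 = -373040 - 26138 = -399178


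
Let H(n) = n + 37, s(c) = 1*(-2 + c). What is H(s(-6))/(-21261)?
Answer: -29/21261 ≈ -0.0013640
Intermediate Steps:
s(c) = -2 + c
H(n) = 37 + n
H(s(-6))/(-21261) = (37 + (-2 - 6))/(-21261) = (37 - 8)*(-1/21261) = 29*(-1/21261) = -29/21261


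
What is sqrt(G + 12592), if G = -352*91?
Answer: 36*I*sqrt(15) ≈ 139.43*I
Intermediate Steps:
G = -32032
sqrt(G + 12592) = sqrt(-32032 + 12592) = sqrt(-19440) = 36*I*sqrt(15)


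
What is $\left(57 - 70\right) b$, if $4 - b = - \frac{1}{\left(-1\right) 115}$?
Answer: $- \frac{5967}{115} \approx -51.887$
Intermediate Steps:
$b = \frac{459}{115}$ ($b = 4 - - \frac{1}{\left(-1\right) 115} = 4 - - \frac{1}{-115} = 4 - \left(-1\right) \left(- \frac{1}{115}\right) = 4 - \frac{1}{115} = \frac{459}{115} \approx 3.9913$)
$\left(57 - 70\right) b = \left(57 - 70\right) \frac{459}{115} = \left(-13\right) \frac{459}{115} = - \frac{5967}{115}$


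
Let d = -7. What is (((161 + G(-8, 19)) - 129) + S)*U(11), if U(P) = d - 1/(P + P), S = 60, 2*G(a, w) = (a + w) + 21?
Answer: -8370/11 ≈ -760.91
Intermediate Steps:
G(a, w) = 21/2 + a/2 + w/2 (G(a, w) = ((a + w) + 21)/2 = (21 + a + w)/2 = 21/2 + a/2 + w/2)
U(P) = -7 - 1/(2*P) (U(P) = -7 - 1/(P + P) = -7 - 1/(2*P))
(((161 + G(-8, 19)) - 129) + S)*U(11) = (((161 + (21/2 + (½)*(-8) + (½)*19)) - 129) + 60)*(-7 - ½/11) = (((161 + (21/2 - 4 + 19/2)) - 129) + 60)*(-7 - ½*1/11) = (((161 + 16) - 129) + 60)*(-7 - 1/22) = ((177 - 129) + 60)*(-155/22) = (48 + 60)*(-155/22) = 108*(-155/22) = -8370/11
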